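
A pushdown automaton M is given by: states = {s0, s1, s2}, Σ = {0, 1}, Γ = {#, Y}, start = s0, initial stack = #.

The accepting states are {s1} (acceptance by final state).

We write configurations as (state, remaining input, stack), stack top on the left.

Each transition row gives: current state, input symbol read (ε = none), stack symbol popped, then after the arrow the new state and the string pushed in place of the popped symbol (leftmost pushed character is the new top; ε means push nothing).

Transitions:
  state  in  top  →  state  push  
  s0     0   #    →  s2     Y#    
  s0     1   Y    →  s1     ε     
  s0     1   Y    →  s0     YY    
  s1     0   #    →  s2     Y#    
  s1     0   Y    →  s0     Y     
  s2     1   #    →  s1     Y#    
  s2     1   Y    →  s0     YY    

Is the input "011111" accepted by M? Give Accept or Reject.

One accepting computation: (s0, 011111, #) ⊢ (s2, 11111, Y#) ⊢ (s0, 1111, YY#) ⊢ (s0, 111, YYY#) ⊢ (s0, 11, YYYY#) ⊢ (s0, 1, YYYYY#) ⊢ (s1, ε, YYYY#)
All input consumed and state s1 ∈ F.

Accept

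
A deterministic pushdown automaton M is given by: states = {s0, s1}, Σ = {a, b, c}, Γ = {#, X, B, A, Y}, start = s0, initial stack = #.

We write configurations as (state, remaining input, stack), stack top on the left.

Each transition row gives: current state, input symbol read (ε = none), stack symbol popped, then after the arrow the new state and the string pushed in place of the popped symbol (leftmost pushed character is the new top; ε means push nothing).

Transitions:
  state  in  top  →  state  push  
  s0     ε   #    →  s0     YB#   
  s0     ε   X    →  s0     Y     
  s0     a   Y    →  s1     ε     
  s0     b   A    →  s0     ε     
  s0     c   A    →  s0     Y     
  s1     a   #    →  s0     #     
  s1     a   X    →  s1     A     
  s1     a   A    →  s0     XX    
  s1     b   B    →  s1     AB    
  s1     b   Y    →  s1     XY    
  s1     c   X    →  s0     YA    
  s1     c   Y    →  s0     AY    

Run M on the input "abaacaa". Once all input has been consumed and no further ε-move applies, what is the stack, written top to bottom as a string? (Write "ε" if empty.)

YXB#

(s0, abaacaa, #) ⊢ (s0, abaacaa, YB#) ⊢ (s1, baacaa, B#) ⊢ (s1, aacaa, AB#) ⊢ (s0, acaa, XXB#) ⊢ (s0, acaa, YXB#) ⊢ (s1, caa, XB#) ⊢ (s0, aa, YAB#) ⊢ (s1, a, AB#) ⊢ (s0, ε, XXB#) ⊢ (s0, ε, YXB#)
All input consumed in state s0 with stack YXB#.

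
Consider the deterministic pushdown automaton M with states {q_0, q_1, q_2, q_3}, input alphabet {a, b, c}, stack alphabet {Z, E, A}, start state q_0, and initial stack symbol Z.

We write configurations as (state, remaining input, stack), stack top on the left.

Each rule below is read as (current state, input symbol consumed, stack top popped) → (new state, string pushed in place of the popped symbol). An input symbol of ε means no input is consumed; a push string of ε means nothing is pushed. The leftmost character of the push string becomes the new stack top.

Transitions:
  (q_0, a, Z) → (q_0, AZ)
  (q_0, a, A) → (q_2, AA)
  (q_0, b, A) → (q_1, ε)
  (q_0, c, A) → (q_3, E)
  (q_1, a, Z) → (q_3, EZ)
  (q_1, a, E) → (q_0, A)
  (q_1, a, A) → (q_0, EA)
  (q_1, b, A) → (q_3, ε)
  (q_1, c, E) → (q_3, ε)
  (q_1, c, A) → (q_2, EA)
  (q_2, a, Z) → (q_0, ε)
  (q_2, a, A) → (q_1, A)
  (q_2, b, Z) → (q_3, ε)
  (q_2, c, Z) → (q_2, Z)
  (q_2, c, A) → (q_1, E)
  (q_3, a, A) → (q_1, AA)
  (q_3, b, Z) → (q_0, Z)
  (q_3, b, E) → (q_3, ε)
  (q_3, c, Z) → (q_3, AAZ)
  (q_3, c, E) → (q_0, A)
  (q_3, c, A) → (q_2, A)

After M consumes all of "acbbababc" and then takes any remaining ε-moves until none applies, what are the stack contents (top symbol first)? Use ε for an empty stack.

AAZ

(q_0, acbbababc, Z)
  read a, top Z: go to q_0, push AZ → (q_0, cbbababc, AZ)
  read c, top A: go to q_3, push E → (q_3, bbababc, EZ)
  read b, top E: go to q_3, push ε → (q_3, bababc, Z)
  read b, top Z: go to q_0, push Z → (q_0, ababc, Z)
  read a, top Z: go to q_0, push AZ → (q_0, babc, AZ)
  read b, top A: go to q_1, push ε → (q_1, abc, Z)
  read a, top Z: go to q_3, push EZ → (q_3, bc, EZ)
  read b, top E: go to q_3, push ε → (q_3, c, Z)
  read c, top Z: go to q_3, push AAZ → (q_3, ε, AAZ)
All input consumed in state q_3 with stack AAZ.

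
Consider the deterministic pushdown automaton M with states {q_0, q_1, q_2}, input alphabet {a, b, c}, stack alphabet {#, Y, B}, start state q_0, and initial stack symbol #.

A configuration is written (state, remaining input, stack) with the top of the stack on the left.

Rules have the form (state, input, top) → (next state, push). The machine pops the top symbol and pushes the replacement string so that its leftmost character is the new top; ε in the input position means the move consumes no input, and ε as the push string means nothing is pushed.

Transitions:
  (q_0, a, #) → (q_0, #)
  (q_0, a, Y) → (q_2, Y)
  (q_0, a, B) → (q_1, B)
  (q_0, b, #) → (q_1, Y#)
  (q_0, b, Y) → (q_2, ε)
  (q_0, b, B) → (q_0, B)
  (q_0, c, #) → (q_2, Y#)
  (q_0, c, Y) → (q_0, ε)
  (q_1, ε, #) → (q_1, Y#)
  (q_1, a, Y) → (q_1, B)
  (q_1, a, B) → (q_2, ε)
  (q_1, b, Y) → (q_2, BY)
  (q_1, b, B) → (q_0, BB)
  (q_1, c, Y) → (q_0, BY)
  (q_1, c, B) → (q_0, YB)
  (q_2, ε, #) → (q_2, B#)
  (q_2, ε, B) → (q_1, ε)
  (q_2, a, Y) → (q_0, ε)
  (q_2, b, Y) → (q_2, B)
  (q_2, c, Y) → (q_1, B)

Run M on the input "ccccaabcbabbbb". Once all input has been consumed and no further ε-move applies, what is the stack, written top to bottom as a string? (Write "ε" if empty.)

BBY#

(q_0, ccccaabcbabbbb, #) ⊢ (q_2, cccaabcbabbbb, Y#) ⊢ (q_1, ccaabcbabbbb, B#) ⊢ (q_0, caabcbabbbb, YB#) ⊢ (q_0, aabcbabbbb, B#) ⊢ (q_1, abcbabbbb, B#) ⊢ (q_2, bcbabbbb, #) ⊢ (q_2, bcbabbbb, B#) ⊢ (q_1, bcbabbbb, #) ⊢ (q_1, bcbabbbb, Y#) ⊢ (q_2, cbabbbb, BY#) ⊢ (q_1, cbabbbb, Y#) ⊢ (q_0, babbbb, BY#) ⊢ (q_0, abbbb, BY#) ⊢ (q_1, bbbb, BY#) ⊢ (q_0, bbb, BBY#) ⊢ (q_0, bb, BBY#) ⊢ (q_0, b, BBY#) ⊢ (q_0, ε, BBY#)
All input consumed in state q_0 with stack BBY#.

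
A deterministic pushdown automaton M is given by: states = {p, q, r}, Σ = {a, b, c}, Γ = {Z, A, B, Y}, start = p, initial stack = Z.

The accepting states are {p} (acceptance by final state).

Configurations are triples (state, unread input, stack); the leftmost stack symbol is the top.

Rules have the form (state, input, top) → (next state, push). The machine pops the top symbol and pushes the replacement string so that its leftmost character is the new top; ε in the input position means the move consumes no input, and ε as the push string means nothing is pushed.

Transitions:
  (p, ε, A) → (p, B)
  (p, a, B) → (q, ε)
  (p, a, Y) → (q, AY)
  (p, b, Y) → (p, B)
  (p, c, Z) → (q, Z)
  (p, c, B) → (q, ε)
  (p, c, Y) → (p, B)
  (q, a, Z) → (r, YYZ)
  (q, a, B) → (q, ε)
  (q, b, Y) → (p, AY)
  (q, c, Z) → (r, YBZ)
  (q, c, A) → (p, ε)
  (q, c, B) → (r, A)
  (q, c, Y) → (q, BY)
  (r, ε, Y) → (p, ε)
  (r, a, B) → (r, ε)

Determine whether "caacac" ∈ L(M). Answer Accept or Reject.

(p, caacac, Z) ⊢ (q, aacac, Z) ⊢ (r, acac, YYZ) ⊢ (p, acac, YZ) ⊢ (q, cac, AYZ) ⊢ (p, ac, YZ) ⊢ (q, c, AYZ) ⊢ (p, ε, YZ)
All input consumed; state p ∈ F.

Accept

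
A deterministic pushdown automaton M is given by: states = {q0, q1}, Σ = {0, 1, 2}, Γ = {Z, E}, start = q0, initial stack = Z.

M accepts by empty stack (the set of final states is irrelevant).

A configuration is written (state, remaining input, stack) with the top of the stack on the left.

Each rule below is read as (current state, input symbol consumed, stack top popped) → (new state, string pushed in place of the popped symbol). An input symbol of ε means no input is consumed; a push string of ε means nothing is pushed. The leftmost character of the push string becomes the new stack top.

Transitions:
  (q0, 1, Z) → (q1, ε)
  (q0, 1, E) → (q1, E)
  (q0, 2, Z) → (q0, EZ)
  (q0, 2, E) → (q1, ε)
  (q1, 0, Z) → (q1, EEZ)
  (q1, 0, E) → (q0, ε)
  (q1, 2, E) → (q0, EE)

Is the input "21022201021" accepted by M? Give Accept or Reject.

Reject

(q0, 21022201021, Z)
  read 2, top Z: go to q0, push EZ → (q0, 1022201021, EZ)
  read 1, top E: go to q1, push E → (q1, 022201021, EZ)
  read 0, top E: go to q0, push ε → (q0, 22201021, Z)
  read 2, top Z: go to q0, push EZ → (q0, 2201021, EZ)
  read 2, top E: go to q1, push ε → (q1, 201021, Z)
No transition applies at (q1, 201021, Z); input not fully consumed.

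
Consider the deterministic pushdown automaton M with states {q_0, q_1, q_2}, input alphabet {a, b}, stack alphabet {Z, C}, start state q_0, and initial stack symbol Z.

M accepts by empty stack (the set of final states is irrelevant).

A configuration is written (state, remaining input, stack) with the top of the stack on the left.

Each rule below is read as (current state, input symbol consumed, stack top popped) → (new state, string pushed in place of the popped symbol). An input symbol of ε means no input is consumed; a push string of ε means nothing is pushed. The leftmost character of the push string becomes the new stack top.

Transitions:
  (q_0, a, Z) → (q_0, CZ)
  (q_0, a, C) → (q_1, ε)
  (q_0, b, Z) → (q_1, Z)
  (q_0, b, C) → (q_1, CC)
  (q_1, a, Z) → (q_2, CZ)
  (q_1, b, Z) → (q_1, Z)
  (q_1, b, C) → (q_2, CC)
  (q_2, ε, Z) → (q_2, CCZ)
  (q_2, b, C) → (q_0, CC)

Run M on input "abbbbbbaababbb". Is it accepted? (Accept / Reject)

(q_0, abbbbbbaababbb, Z)
  read a, top Z: go to q_0, push CZ → (q_0, bbbbbbaababbb, CZ)
  read b, top C: go to q_1, push CC → (q_1, bbbbbaababbb, CCZ)
  read b, top C: go to q_2, push CC → (q_2, bbbbaababbb, CCCZ)
  read b, top C: go to q_0, push CC → (q_0, bbbaababbb, CCCCZ)
  read b, top C: go to q_1, push CC → (q_1, bbaababbb, CCCCCZ)
  read b, top C: go to q_2, push CC → (q_2, baababbb, CCCCCCZ)
  read b, top C: go to q_0, push CC → (q_0, aababbb, CCCCCCCZ)
  read a, top C: go to q_1, push ε → (q_1, ababbb, CCCCCCZ)
No transition applies at (q_1, ababbb, CCCCCCZ); input not fully consumed.

Reject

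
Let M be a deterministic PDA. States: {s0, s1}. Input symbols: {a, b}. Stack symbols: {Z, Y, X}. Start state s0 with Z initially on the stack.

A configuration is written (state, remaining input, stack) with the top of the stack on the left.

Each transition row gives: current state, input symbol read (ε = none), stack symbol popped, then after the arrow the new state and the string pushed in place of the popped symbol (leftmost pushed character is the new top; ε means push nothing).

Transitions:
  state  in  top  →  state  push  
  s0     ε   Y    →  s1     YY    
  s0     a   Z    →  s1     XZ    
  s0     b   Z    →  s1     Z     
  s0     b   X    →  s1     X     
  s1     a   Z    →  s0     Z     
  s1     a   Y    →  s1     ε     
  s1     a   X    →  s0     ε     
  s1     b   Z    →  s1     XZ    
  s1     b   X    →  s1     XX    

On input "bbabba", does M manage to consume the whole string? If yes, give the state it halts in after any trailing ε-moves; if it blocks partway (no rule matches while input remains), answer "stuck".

s0

(s0, bbabba, Z)
  read b, top Z: go to s1, push Z → (s1, babba, Z)
  read b, top Z: go to s1, push XZ → (s1, abba, XZ)
  read a, top X: go to s0, push ε → (s0, bba, Z)
  read b, top Z: go to s1, push Z → (s1, ba, Z)
  read b, top Z: go to s1, push XZ → (s1, a, XZ)
  read a, top X: go to s0, push ε → (s0, ε, Z)
All input consumed; M is in state s0.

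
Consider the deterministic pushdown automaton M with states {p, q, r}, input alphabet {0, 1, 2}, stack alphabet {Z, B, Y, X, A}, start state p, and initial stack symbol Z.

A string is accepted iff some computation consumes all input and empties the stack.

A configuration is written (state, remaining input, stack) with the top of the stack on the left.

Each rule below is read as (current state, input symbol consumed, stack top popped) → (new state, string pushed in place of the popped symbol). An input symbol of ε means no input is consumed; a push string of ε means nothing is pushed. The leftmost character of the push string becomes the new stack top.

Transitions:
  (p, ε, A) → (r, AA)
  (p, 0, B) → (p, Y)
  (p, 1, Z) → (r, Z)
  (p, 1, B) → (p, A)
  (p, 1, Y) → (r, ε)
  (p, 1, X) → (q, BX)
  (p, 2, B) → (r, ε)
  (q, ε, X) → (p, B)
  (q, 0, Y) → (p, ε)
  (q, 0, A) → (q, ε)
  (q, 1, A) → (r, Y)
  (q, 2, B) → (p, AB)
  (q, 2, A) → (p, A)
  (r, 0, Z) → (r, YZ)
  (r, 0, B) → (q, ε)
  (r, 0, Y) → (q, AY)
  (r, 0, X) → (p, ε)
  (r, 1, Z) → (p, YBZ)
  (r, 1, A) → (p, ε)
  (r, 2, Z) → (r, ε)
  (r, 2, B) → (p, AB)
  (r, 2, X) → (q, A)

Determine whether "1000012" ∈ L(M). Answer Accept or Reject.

Accept

(p, 1000012, Z) ⊢ (r, 000012, Z) ⊢ (r, 00012, YZ) ⊢ (q, 0012, AYZ) ⊢ (q, 012, YZ) ⊢ (p, 12, Z) ⊢ (r, 2, Z) ⊢ (r, ε, ε)
All input consumed and the stack is empty.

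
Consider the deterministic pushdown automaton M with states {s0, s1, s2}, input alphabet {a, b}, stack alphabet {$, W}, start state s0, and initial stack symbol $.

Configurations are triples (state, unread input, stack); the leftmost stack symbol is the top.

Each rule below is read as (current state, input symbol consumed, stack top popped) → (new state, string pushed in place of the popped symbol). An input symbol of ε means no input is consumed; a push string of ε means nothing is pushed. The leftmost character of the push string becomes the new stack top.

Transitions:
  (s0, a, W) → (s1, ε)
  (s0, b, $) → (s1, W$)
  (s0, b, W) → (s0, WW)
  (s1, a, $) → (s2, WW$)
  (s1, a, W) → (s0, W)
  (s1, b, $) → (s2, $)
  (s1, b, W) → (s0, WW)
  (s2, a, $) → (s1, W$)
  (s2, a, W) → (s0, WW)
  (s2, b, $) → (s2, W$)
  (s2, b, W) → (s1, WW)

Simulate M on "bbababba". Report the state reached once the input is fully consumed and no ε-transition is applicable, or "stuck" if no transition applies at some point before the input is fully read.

s1

(s0, bbababba, $) ⊢ (s1, bababba, W$) ⊢ (s0, ababba, WW$) ⊢ (s1, babba, W$) ⊢ (s0, abba, WW$) ⊢ (s1, bba, W$) ⊢ (s0, ba, WW$) ⊢ (s0, a, WWW$) ⊢ (s1, ε, WW$)
All input consumed; M is in state s1.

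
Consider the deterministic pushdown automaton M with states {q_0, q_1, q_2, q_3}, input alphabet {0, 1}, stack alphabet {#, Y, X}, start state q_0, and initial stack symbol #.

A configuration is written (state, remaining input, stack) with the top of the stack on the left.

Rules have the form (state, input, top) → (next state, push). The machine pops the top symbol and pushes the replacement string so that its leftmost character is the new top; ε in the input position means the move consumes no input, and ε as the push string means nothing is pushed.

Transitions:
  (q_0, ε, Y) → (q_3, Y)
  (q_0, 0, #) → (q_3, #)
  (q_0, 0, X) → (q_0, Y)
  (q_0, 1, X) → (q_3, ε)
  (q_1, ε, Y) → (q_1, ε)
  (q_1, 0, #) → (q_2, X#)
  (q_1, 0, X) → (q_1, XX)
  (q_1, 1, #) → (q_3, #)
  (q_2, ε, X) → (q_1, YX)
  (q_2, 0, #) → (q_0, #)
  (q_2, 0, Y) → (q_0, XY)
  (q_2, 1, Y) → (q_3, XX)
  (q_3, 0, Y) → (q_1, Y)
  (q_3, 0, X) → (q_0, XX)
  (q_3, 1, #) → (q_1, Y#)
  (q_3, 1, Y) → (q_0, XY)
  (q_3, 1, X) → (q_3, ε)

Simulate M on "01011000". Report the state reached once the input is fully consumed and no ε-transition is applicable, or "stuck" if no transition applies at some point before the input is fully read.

(q_0, 01011000, #) ⊢ (q_3, 1011000, #) ⊢ (q_1, 011000, Y#) ⊢ (q_1, 011000, #) ⊢ (q_2, 11000, X#) ⊢ (q_1, 11000, YX#) ⊢ (q_1, 11000, X#)
No transition for (q_1, 1, top X); M blocks with input 11000 remaining.

stuck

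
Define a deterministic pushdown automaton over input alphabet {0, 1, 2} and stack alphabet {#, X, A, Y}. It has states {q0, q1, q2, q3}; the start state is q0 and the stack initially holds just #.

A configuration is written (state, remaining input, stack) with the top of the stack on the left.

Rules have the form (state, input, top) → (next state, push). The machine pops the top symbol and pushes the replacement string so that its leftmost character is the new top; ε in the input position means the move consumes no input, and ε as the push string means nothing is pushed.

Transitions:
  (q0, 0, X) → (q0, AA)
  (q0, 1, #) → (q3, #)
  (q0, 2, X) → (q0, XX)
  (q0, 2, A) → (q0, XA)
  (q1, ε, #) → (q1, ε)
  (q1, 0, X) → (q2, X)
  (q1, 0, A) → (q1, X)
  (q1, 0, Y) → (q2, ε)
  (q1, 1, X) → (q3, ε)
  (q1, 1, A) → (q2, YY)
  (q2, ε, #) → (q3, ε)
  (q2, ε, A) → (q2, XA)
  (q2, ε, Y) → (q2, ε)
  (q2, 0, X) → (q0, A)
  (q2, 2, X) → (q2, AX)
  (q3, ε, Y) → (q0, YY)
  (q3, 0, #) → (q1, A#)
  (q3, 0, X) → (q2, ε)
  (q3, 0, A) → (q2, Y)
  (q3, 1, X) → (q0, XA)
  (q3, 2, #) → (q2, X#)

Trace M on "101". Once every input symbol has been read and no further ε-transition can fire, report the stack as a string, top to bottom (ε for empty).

(q0, 101, #) ⊢ (q3, 01, #) ⊢ (q1, 1, A#) ⊢ (q2, ε, YY#) ⊢ (q2, ε, Y#) ⊢ (q2, ε, #) ⊢ (q3, ε, ε)
All input consumed in state q3 with stack ε.

ε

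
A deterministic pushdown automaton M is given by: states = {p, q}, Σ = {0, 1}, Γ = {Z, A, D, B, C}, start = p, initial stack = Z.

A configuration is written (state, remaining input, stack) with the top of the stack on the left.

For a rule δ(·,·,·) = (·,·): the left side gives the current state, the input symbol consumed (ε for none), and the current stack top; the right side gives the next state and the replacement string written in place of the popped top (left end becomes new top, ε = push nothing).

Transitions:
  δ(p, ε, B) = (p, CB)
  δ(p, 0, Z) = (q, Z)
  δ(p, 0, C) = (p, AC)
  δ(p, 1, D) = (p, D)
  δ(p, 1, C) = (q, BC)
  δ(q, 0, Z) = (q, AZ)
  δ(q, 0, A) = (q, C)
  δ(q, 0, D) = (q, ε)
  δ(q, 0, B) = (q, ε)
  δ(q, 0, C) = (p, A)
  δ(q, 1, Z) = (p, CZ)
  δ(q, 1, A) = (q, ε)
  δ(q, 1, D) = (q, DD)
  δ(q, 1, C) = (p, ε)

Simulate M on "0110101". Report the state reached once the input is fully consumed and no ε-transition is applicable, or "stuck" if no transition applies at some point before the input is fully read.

p

(p, 0110101, Z) ⊢ (q, 110101, Z) ⊢ (p, 10101, CZ) ⊢ (q, 0101, BCZ) ⊢ (q, 101, CZ) ⊢ (p, 01, Z) ⊢ (q, 1, Z) ⊢ (p, ε, CZ)
All input consumed; M is in state p.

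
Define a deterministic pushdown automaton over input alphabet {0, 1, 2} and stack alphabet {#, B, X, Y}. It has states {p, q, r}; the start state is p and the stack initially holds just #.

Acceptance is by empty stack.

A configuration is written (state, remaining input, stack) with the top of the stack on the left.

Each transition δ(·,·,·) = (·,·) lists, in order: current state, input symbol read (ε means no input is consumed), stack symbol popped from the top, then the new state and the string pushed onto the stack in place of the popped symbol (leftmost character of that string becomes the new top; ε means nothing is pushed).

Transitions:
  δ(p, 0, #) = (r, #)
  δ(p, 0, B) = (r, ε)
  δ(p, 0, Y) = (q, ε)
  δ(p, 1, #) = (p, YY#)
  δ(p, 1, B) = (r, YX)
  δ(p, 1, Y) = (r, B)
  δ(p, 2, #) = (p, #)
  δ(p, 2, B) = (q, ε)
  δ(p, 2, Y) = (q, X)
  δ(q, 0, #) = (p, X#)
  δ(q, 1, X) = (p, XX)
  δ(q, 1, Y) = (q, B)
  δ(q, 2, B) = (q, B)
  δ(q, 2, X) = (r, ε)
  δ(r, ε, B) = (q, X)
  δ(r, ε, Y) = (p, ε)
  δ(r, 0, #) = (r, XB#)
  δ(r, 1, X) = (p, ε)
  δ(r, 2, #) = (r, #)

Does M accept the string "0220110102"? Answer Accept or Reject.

(p, 0220110102, #) ⊢ (r, 220110102, #) ⊢ (r, 20110102, #) ⊢ (r, 0110102, #) ⊢ (r, 110102, XB#) ⊢ (p, 10102, B#) ⊢ (r, 0102, YX#) ⊢ (p, 0102, X#)
No transition applies at (p, 0102, X#); input not fully consumed.

Reject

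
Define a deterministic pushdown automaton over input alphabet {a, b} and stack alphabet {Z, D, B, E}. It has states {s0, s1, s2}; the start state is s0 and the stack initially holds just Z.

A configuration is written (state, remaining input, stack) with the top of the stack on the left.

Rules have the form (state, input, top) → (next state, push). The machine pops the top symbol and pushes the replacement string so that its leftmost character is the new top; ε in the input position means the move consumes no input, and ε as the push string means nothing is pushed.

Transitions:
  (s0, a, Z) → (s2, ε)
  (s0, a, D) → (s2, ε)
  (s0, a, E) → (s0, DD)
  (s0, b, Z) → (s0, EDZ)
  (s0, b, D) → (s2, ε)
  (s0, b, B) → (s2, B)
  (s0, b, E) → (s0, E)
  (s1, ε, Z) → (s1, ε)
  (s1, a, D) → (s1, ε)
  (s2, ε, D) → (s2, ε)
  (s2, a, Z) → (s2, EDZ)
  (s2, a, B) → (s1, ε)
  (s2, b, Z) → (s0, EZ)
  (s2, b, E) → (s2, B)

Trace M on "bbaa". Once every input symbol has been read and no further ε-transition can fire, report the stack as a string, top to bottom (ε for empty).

(s0, bbaa, Z) ⊢ (s0, baa, EDZ) ⊢ (s0, aa, EDZ) ⊢ (s0, a, DDDZ) ⊢ (s2, ε, DDZ) ⊢ (s2, ε, DZ) ⊢ (s2, ε, Z)
All input consumed in state s2 with stack Z.

Z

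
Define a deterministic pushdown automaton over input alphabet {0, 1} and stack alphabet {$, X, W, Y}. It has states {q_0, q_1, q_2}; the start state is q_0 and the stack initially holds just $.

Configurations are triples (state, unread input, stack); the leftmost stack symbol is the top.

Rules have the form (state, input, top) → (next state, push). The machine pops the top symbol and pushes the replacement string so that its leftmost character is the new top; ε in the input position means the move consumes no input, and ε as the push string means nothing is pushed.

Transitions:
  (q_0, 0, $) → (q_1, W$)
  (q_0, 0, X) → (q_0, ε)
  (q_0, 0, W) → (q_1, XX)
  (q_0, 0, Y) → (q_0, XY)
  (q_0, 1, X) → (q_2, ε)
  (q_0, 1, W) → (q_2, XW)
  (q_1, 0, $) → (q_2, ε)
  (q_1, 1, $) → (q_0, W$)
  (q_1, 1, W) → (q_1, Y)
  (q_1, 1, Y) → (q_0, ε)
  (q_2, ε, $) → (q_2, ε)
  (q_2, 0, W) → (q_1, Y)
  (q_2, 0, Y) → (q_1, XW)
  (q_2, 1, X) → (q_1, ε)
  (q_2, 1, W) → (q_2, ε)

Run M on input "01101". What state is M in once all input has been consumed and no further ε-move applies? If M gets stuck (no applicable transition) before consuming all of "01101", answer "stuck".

q_1

(q_0, 01101, $) ⊢ (q_1, 1101, W$) ⊢ (q_1, 101, Y$) ⊢ (q_0, 01, $) ⊢ (q_1, 1, W$) ⊢ (q_1, ε, Y$)
All input consumed; M is in state q_1.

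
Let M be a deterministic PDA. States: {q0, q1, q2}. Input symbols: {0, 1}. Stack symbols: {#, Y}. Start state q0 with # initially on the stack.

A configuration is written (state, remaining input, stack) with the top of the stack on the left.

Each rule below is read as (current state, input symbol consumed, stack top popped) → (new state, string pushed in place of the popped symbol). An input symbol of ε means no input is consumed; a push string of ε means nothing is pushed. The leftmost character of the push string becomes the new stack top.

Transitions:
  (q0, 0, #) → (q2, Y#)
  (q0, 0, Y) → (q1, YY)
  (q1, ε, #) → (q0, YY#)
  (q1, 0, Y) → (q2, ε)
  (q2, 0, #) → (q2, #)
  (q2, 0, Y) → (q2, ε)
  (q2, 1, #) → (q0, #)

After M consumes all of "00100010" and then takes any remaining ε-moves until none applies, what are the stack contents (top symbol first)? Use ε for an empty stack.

Y#

(q0, 00100010, #) ⊢ (q2, 0100010, Y#) ⊢ (q2, 100010, #) ⊢ (q0, 00010, #) ⊢ (q2, 0010, Y#) ⊢ (q2, 010, #) ⊢ (q2, 10, #) ⊢ (q0, 0, #) ⊢ (q2, ε, Y#)
All input consumed in state q2 with stack Y#.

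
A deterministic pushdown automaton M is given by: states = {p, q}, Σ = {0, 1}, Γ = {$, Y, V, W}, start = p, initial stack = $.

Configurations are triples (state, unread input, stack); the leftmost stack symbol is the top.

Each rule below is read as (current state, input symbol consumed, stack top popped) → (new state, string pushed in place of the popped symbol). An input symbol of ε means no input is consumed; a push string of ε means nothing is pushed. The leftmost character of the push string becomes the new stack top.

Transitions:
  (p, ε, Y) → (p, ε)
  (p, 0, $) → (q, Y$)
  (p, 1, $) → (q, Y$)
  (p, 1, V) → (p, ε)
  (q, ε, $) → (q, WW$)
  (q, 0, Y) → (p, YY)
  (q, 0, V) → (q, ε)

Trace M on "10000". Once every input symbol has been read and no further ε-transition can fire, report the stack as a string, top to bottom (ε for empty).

(p, 10000, $) ⊢ (q, 0000, Y$) ⊢ (p, 000, YY$) ⊢ (p, 000, Y$) ⊢ (p, 000, $) ⊢ (q, 00, Y$) ⊢ (p, 0, YY$) ⊢ (p, 0, Y$) ⊢ (p, 0, $) ⊢ (q, ε, Y$)
All input consumed in state q with stack Y$.

Y$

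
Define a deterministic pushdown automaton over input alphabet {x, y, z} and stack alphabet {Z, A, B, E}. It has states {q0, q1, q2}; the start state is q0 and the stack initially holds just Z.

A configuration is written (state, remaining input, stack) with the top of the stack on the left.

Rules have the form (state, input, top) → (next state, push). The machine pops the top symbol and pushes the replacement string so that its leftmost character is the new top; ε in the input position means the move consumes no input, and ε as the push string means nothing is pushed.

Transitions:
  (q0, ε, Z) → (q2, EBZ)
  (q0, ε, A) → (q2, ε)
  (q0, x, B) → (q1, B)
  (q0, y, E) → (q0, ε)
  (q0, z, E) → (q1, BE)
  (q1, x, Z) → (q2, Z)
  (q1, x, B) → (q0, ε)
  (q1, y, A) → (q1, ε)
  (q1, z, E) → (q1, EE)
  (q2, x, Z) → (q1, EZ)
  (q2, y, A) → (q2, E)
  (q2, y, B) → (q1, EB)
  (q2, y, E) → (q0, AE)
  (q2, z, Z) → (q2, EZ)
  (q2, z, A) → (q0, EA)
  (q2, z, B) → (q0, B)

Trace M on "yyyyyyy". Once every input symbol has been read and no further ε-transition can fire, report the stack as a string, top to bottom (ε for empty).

(q0, yyyyyyy, Z)
  ε-move, top Z: go to q2, push EBZ → (q2, yyyyyyy, EBZ)
  read y, top E: go to q0, push AE → (q0, yyyyyy, AEBZ)
  ε-move, top A: go to q2, push ε → (q2, yyyyyy, EBZ)
  read y, top E: go to q0, push AE → (q0, yyyyy, AEBZ)
  ε-move, top A: go to q2, push ε → (q2, yyyyy, EBZ)
  read y, top E: go to q0, push AE → (q0, yyyy, AEBZ)
  ε-move, top A: go to q2, push ε → (q2, yyyy, EBZ)
  read y, top E: go to q0, push AE → (q0, yyy, AEBZ)
  ε-move, top A: go to q2, push ε → (q2, yyy, EBZ)
  read y, top E: go to q0, push AE → (q0, yy, AEBZ)
  ε-move, top A: go to q2, push ε → (q2, yy, EBZ)
  read y, top E: go to q0, push AE → (q0, y, AEBZ)
  ε-move, top A: go to q2, push ε → (q2, y, EBZ)
  read y, top E: go to q0, push AE → (q0, ε, AEBZ)
  ε-move, top A: go to q2, push ε → (q2, ε, EBZ)
All input consumed in state q2 with stack EBZ.

EBZ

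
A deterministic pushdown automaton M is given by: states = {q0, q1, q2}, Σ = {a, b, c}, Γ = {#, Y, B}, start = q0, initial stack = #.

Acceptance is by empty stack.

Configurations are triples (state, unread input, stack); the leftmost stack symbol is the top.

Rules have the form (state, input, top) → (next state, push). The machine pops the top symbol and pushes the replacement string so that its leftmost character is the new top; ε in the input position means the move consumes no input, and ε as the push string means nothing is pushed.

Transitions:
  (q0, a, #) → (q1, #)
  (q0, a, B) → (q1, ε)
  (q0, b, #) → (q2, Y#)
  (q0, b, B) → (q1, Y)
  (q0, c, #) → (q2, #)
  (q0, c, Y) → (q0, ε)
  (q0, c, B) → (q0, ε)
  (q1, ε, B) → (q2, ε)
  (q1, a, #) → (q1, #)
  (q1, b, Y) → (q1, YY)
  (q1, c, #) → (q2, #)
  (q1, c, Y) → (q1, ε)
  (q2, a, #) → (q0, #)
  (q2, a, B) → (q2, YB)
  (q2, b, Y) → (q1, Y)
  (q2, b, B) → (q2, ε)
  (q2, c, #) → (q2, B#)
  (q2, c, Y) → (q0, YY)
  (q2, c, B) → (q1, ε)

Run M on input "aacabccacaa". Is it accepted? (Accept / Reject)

Reject

(q0, aacabccacaa, #)
  read a, top #: go to q1, push # → (q1, acabccacaa, #)
  read a, top #: go to q1, push # → (q1, cabccacaa, #)
  read c, top #: go to q2, push # → (q2, abccacaa, #)
  read a, top #: go to q0, push # → (q0, bccacaa, #)
  read b, top #: go to q2, push Y# → (q2, ccacaa, Y#)
  read c, top Y: go to q0, push YY → (q0, cacaa, YY#)
  read c, top Y: go to q0, push ε → (q0, acaa, Y#)
No transition applies at (q0, acaa, Y#); input not fully consumed.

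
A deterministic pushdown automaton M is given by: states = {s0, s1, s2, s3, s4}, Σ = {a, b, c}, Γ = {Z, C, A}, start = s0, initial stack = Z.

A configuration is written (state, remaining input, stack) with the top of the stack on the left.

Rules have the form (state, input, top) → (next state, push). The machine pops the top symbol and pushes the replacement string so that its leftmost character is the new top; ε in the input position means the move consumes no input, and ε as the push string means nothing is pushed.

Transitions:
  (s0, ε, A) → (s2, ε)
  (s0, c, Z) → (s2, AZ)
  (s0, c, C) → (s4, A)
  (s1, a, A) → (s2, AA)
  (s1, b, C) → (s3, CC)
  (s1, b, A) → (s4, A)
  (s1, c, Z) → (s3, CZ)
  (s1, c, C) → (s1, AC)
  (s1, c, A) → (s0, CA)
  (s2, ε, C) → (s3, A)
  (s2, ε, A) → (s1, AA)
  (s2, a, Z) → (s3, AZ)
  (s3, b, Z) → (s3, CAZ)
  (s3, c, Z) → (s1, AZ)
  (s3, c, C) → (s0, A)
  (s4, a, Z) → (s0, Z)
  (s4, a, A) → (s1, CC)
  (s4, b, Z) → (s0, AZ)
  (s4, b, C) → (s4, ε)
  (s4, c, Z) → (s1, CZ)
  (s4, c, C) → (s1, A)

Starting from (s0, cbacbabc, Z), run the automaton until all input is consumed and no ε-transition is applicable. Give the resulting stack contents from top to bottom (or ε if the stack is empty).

(s0, cbacbabc, Z)
  read c, top Z: go to s2, push AZ → (s2, bacbabc, AZ)
  ε-move, top A: go to s1, push AA → (s1, bacbabc, AAZ)
  read b, top A: go to s4, push A → (s4, acbabc, AAZ)
  read a, top A: go to s1, push CC → (s1, cbabc, CCAZ)
  read c, top C: go to s1, push AC → (s1, babc, ACCAZ)
  read b, top A: go to s4, push A → (s4, abc, ACCAZ)
  read a, top A: go to s1, push CC → (s1, bc, CCCCAZ)
  read b, top C: go to s3, push CC → (s3, c, CCCCCAZ)
  read c, top C: go to s0, push A → (s0, ε, ACCCCAZ)
  ε-move, top A: go to s2, push ε → (s2, ε, CCCCAZ)
  ε-move, top C: go to s3, push A → (s3, ε, ACCCAZ)
All input consumed in state s3 with stack ACCCAZ.

ACCCAZ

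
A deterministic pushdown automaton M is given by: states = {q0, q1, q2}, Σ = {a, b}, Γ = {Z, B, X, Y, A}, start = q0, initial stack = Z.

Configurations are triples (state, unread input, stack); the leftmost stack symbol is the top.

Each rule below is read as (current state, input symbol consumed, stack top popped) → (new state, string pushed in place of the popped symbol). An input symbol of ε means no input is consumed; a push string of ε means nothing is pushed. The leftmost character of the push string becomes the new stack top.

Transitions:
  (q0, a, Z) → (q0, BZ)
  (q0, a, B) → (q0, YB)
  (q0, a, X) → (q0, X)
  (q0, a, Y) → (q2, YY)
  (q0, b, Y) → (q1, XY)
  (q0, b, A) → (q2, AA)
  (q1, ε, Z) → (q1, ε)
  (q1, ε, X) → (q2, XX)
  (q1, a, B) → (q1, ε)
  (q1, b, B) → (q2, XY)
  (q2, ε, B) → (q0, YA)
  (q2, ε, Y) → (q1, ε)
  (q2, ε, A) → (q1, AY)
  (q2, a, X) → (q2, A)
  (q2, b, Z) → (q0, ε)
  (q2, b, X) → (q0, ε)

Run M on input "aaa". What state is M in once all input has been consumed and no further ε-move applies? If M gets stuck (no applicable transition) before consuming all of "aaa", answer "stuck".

(q0, aaa, Z) ⊢ (q0, aa, BZ) ⊢ (q0, a, YBZ) ⊢ (q2, ε, YYBZ) ⊢ (q1, ε, YBZ)
All input consumed; M is in state q1.

q1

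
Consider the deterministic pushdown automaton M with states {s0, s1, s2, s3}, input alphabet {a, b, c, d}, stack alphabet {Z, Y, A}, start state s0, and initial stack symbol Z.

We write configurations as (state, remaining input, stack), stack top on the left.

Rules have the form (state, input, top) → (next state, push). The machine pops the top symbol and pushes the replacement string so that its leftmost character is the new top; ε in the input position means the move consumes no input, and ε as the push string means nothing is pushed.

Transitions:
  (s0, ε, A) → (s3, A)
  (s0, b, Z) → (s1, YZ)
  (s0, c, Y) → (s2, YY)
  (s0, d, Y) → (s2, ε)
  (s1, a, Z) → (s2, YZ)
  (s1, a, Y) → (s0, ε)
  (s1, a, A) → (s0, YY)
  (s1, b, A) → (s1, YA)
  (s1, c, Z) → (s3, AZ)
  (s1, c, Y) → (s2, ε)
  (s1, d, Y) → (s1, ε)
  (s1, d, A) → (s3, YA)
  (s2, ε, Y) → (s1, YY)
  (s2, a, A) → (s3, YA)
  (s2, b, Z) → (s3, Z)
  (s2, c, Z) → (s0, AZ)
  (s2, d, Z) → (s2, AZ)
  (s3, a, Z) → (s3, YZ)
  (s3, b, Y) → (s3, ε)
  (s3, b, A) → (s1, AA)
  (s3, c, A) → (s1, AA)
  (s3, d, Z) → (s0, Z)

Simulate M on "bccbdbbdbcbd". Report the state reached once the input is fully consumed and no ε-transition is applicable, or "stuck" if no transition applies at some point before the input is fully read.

(s0, bccbdbbdbcbd, Z)
  read b, top Z: go to s1, push YZ → (s1, ccbdbbdbcbd, YZ)
  read c, top Y: go to s2, push ε → (s2, cbdbbdbcbd, Z)
  read c, top Z: go to s0, push AZ → (s0, bdbbdbcbd, AZ)
  ε-move, top A: go to s3, push A → (s3, bdbbdbcbd, AZ)
  read b, top A: go to s1, push AA → (s1, dbbdbcbd, AAZ)
  read d, top A: go to s3, push YA → (s3, bbdbcbd, YAAZ)
  read b, top Y: go to s3, push ε → (s3, bdbcbd, AAZ)
  read b, top A: go to s1, push AA → (s1, dbcbd, AAAZ)
  read d, top A: go to s3, push YA → (s3, bcbd, YAAAZ)
  read b, top Y: go to s3, push ε → (s3, cbd, AAAZ)
  read c, top A: go to s1, push AA → (s1, bd, AAAAZ)
  read b, top A: go to s1, push YA → (s1, d, YAAAAZ)
  read d, top Y: go to s1, push ε → (s1, ε, AAAAZ)
All input consumed; M is in state s1.

s1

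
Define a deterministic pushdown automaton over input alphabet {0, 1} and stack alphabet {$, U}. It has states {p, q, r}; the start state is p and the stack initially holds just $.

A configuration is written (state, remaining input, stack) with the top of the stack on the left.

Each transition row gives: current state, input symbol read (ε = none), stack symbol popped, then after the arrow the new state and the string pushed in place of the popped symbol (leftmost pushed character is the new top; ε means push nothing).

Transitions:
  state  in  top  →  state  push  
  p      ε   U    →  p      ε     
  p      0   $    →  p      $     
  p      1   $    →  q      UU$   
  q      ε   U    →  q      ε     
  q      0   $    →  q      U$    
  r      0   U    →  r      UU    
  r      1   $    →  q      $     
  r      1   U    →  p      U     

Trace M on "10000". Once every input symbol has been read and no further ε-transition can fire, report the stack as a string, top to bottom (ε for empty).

$

(p, 10000, $)
  read 1, top $: go to q, push UU$ → (q, 0000, UU$)
  ε-move, top U: go to q, push ε → (q, 0000, U$)
  ε-move, top U: go to q, push ε → (q, 0000, $)
  read 0, top $: go to q, push U$ → (q, 000, U$)
  ε-move, top U: go to q, push ε → (q, 000, $)
  read 0, top $: go to q, push U$ → (q, 00, U$)
  ε-move, top U: go to q, push ε → (q, 00, $)
  read 0, top $: go to q, push U$ → (q, 0, U$)
  ε-move, top U: go to q, push ε → (q, 0, $)
  read 0, top $: go to q, push U$ → (q, ε, U$)
  ε-move, top U: go to q, push ε → (q, ε, $)
All input consumed in state q with stack $.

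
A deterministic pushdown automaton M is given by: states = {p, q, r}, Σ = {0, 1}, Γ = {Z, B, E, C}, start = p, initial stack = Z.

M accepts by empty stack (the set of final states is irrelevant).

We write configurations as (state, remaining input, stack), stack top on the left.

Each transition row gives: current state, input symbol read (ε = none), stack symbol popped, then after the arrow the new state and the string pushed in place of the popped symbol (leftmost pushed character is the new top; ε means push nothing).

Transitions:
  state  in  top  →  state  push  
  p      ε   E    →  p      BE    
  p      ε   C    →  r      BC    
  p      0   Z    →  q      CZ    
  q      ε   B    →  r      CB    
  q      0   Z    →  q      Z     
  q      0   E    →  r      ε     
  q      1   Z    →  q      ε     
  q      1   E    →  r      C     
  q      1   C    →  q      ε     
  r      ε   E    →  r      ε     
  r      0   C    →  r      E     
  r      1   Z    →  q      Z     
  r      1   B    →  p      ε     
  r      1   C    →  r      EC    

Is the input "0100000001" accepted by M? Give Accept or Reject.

(p, 0100000001, Z) ⊢ (q, 100000001, CZ) ⊢ (q, 00000001, Z) ⊢ (q, 0000001, Z) ⊢ (q, 000001, Z) ⊢ (q, 00001, Z) ⊢ (q, 0001, Z) ⊢ (q, 001, Z) ⊢ (q, 01, Z) ⊢ (q, 1, Z) ⊢ (q, ε, ε)
All input consumed and the stack is empty.

Accept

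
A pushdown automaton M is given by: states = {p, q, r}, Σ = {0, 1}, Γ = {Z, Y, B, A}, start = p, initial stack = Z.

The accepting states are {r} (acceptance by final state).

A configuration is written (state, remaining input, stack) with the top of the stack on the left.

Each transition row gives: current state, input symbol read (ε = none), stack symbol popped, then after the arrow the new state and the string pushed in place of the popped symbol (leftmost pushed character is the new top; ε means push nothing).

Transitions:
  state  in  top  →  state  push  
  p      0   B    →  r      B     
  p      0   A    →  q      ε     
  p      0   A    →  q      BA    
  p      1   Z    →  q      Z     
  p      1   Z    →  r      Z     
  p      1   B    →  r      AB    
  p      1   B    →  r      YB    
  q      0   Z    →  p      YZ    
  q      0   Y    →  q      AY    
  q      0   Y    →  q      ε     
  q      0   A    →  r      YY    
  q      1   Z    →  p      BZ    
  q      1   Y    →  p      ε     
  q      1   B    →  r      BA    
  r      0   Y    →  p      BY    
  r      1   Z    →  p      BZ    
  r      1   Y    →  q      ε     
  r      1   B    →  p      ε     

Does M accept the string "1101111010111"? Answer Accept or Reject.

One accepting computation: (p, 1101111010111, Z) ⊢ (q, 101111010111, Z) ⊢ (p, 01111010111, BZ) ⊢ (r, 1111010111, BZ) ⊢ (p, 111010111, Z) ⊢ (q, 11010111, Z) ⊢ (p, 1010111, BZ) ⊢ (r, 010111, YBZ) ⊢ (p, 10111, BYBZ) ⊢ (r, 0111, YBYBZ) ⊢ (p, 111, BYBYBZ) ⊢ (r, 11, YBYBYBZ) ⊢ (q, 1, BYBYBZ) ⊢ (r, ε, BAYBYBZ)
All input consumed and state r ∈ F.

Accept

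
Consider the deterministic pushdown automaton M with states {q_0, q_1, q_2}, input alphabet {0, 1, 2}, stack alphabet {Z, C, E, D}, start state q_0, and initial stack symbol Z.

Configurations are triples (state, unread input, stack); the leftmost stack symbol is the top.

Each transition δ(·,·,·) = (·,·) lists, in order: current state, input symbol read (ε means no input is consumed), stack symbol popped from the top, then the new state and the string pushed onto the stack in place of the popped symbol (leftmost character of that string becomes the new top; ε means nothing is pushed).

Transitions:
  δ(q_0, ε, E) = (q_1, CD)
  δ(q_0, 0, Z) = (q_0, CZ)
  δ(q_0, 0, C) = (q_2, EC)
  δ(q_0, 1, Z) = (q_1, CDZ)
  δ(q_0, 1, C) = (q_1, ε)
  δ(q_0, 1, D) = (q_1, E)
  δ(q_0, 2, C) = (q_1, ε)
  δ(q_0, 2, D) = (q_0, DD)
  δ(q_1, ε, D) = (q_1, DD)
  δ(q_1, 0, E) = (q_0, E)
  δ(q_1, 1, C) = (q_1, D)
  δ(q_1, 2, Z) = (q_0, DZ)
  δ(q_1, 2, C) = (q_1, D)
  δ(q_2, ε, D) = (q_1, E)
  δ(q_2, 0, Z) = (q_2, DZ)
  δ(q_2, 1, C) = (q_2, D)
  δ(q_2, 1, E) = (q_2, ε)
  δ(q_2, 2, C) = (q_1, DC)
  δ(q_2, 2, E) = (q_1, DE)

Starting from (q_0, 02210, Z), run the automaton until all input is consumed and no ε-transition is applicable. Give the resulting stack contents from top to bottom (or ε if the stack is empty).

CDZ

(q_0, 02210, Z)
  read 0, top Z: go to q_0, push CZ → (q_0, 2210, CZ)
  read 2, top C: go to q_1, push ε → (q_1, 210, Z)
  read 2, top Z: go to q_0, push DZ → (q_0, 10, DZ)
  read 1, top D: go to q_1, push E → (q_1, 0, EZ)
  read 0, top E: go to q_0, push E → (q_0, ε, EZ)
  ε-move, top E: go to q_1, push CD → (q_1, ε, CDZ)
All input consumed in state q_1 with stack CDZ.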